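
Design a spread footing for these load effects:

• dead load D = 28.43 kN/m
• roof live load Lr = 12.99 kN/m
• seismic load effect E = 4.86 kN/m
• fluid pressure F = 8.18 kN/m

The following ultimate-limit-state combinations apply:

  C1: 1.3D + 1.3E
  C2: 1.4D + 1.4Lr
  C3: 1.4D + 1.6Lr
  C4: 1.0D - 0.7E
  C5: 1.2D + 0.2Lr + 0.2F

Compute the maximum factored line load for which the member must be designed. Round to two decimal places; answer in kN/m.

60.59 kN/m

C1: 1.3(28.43) + 1.3(4.86) = 36.96 + 6.32 = 43.28
C2: 1.4(28.43) + 1.4(12.99) = 39.80 + 18.19 = 57.99
C3: 1.4(28.43) + 1.6(12.99) = 60.59
C4: 1.0(28.43) - 0.7(4.86) = 28.43 - 3.40 = 25.03
C5: 1.2(28.43) + 0.2(12.99) + 0.2(8.18) = 38.35
Combination 3 governs: w_u = 60.59 kN/m.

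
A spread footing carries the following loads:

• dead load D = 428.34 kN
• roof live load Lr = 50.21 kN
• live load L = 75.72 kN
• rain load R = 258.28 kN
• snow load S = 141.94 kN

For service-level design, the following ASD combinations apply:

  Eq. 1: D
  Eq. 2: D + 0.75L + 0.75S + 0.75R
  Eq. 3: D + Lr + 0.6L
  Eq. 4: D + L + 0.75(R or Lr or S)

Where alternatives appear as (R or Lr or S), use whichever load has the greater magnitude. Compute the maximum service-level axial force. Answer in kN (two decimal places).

(R or Lr or S) → R = 258.28 kN.
Eq. 1: 1.0(428.34) = 428.34
Eq. 2: 1.0(428.34) + 0.75(75.72) + 0.75(141.94) + 0.75(258.28) = 785.30
Eq. 3: 1.0(428.34) + 1.0(50.21) + 0.6(75.72) = 523.98
Eq. 4: 1.0(428.34) + 1.0(75.72) + 0.75(258.28) = 697.77
The controlling combination is 2, giving 785.30 kN.

785.30 kN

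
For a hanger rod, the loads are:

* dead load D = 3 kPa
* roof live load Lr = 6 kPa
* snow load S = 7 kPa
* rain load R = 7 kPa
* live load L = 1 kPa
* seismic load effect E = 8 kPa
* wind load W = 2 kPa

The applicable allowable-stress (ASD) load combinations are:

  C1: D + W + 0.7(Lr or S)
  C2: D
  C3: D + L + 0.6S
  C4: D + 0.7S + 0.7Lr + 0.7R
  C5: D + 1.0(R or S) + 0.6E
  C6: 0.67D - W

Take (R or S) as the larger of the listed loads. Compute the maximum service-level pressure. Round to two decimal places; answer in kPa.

(Lr or S) → S = 7 kPa; (R or S) → R = 7 kPa.
C1: 1.0(3) + 1.0(2) + 0.7(7) = 3.00 + 2.00 + 4.90 = 9.90
C2: 1.0(3) = 3.00
C3: 1.0(3) + 1.0(1) + 0.6(7) = 3.00 + 1.00 + 4.20 = 8.20
C4: 1.0(3) + 0.7(7) + 0.7(6) + 0.7(7) = 3.00 + 4.90 + 4.20 + 4.90 = 17.00
C5: 1.0(3) + 1.0(7) + 0.6(8) = 3.00 + 7.00 + 4.80 = 14.80
C6: 0.67(3) - 1.0(2) = 2.01 - 2.00 = 0.01
The controlling combination is 4, giving 17.00 kPa.

17.00 kPa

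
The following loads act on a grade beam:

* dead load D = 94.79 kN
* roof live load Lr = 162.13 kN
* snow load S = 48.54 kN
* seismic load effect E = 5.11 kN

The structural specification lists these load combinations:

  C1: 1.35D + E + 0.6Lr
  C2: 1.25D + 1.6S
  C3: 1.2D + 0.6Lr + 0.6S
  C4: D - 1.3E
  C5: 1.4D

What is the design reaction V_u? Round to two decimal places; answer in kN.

C1: 1.35(94.79) + 1.0(5.11) + 0.6(162.13) = 230.35
C2: 1.25(94.79) + 1.6(48.54) = 118.49 + 77.66 = 196.15
C3: 1.2(94.79) + 0.6(162.13) + 0.6(48.54) = 113.75 + 97.28 + 29.12 = 240.15
C4: 1.0(94.79) - 1.3(5.11) = 94.79 - 6.64 = 88.15
C5: 1.4(94.79) = 132.71
Maximum is from combination 3.

240.15 kN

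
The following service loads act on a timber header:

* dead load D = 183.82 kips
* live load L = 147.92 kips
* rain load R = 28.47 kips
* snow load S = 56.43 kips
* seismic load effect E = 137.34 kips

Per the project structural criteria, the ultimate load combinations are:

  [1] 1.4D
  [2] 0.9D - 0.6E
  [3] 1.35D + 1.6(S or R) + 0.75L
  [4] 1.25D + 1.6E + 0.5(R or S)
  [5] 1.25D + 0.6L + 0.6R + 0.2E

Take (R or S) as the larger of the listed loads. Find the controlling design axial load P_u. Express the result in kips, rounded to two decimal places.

477.73 kips

(S or R) → S = 56.43 kips; (R or S) → S = 56.43 kips.
[1] 1.4(183.82) = 257.35
[2] 0.9(183.82) - 0.6(137.34) = 83.03
[3] 1.35(183.82) + 1.6(56.43) + 0.75(147.92) = 248.16 + 90.29 + 110.94 = 449.39
[4] 1.25(183.82) + 1.6(137.34) + 0.5(56.43) = 477.73
[5] 1.25(183.82) + 0.6(147.92) + 0.6(28.47) + 0.2(137.34) = 229.78 + 88.75 + 17.08 + 27.47 = 363.08
Maximum is from combination 4.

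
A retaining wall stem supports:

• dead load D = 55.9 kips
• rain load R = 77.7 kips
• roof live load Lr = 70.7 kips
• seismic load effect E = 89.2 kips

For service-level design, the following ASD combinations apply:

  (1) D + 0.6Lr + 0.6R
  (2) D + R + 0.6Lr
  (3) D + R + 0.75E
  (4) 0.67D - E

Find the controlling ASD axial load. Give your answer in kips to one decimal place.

200.5 kips

(1) 1.0(55.9) + 0.6(70.7) + 0.6(77.7) = 144.9
(2) 1.0(55.9) + 1.0(77.7) + 0.6(70.7) = 176.0
(3) 1.0(55.9) + 1.0(77.7) + 0.75(89.2) = 200.5
(4) 0.67(55.9) - 1.0(89.2) = -51.7
Maximum is from combination 3.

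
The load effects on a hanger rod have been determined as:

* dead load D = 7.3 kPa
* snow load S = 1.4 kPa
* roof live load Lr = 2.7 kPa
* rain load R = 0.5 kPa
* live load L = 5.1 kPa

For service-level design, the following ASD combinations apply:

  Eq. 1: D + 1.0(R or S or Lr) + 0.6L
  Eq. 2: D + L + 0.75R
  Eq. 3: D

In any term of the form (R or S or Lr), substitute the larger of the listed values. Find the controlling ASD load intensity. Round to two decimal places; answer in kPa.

13.06 kPa

(R or S or Lr) → Lr = 2.7 kPa.
Eq. 1: 1.0(7.3) + 1.0(2.7) + 0.6(5.1) = 7.30 + 2.70 + 3.06 = 13.06
Eq. 2: 1.0(7.3) + 1.0(5.1) + 0.75(0.5) = 7.30 + 5.10 + 0.38 = 12.78
Eq. 3: 1.0(7.3) = 7.30
Maximum is from combination 1.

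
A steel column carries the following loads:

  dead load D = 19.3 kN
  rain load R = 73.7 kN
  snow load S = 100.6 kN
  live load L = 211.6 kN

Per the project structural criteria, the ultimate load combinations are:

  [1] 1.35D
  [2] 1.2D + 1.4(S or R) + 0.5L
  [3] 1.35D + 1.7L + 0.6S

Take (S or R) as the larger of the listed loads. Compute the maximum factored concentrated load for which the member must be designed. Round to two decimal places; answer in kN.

(S or R) → S = 100.6 kN.
[1] 1.35(19.3) = 26.06
[2] 1.2(19.3) + 1.4(100.6) + 0.5(211.6) = 23.16 + 140.84 + 105.80 = 269.80
[3] 1.35(19.3) + 1.7(211.6) + 0.6(100.6) = 26.06 + 359.72 + 60.36 = 446.14
The controlling combination is 3, giving 446.14 kN.

446.14 kN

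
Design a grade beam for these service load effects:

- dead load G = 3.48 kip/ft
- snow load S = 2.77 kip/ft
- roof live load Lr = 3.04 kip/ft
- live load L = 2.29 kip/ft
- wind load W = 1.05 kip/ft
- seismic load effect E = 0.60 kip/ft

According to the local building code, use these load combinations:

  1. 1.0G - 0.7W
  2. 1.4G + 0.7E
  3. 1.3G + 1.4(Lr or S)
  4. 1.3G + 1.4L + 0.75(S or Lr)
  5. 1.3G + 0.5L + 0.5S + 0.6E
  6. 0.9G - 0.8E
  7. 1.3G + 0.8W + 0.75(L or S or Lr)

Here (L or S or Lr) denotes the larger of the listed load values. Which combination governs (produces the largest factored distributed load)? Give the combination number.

(Lr or S) → Lr = 3.04 kip/ft; (S or Lr) → Lr = 3.04 kip/ft; (L or S or Lr) → Lr = 3.04 kip/ft.
1. 1.0(3.48) - 0.7(1.05) = 2.75
2. 1.4(3.48) + 0.7(0.60) = 5.29
3. 1.3(3.48) + 1.4(3.04) = 8.78
4. 1.3(3.48) + 1.4(2.29) + 0.75(3.04) = 10.01
5. 1.3(3.48) + 0.5(2.29) + 0.5(2.77) + 0.6(0.60) = 7.41
6. 0.9(3.48) - 0.8(0.60) = 2.65
7. 1.3(3.48) + 0.8(1.05) + 0.75(3.04) = 7.64
The largest value is 10.01 kip/ft from combination 4.

Combination 4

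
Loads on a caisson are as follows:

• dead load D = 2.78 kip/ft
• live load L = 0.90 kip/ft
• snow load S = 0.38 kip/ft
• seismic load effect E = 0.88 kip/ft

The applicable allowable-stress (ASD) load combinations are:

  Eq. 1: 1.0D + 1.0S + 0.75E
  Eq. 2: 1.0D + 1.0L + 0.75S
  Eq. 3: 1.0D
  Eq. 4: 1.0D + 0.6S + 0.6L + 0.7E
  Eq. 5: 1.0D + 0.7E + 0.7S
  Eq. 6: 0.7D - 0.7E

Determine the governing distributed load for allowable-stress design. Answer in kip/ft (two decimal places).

Eq. 1: 1.0(2.78) + 1.0(0.38) + 0.75(0.88) = 2.78 + 0.38 + 0.66 = 3.82
Eq. 2: 1.0(2.78) + 1.0(0.90) + 0.75(0.38) = 2.78 + 0.90 + 0.29 = 3.97
Eq. 3: 1.0(2.78) = 2.78
Eq. 4: 1.0(2.78) + 0.6(0.38) + 0.6(0.90) + 0.7(0.88) = 4.16
Eq. 5: 1.0(2.78) + 0.7(0.88) + 0.7(0.38) = 3.66
Eq. 6: 0.7(2.78) - 0.7(0.88) = 1.95 - 0.62 = 1.33
The controlling combination is 4, giving 4.16 kip/ft.

4.16 kip/ft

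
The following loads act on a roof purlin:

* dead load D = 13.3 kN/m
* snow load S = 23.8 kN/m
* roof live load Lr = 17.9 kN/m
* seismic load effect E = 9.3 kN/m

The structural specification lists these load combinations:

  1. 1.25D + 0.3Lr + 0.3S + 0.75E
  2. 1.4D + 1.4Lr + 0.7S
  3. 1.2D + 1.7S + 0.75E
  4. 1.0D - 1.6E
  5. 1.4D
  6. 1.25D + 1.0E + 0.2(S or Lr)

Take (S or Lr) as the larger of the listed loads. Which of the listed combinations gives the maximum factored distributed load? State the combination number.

(S or Lr) → S = 23.8 kN/m.
1. 1.25(13.3) + 0.3(17.9) + 0.3(23.8) + 0.75(9.3) = 16.6 + 5.4 + 7.1 + 7.0 = 36.1
2. 1.4(13.3) + 1.4(17.9) + 0.7(23.8) = 60.3
3. 1.2(13.3) + 1.7(23.8) + 0.75(9.3) = 63.4
4. 1.0(13.3) - 1.6(9.3) = 13.3 - 14.9 = -1.6
5. 1.4(13.3) = 18.6
6. 1.25(13.3) + 1.0(9.3) + 0.2(23.8) = 16.6 + 9.3 + 4.8 = 30.7
The largest value is 63.4 kN/m from combination 3.

Combination 3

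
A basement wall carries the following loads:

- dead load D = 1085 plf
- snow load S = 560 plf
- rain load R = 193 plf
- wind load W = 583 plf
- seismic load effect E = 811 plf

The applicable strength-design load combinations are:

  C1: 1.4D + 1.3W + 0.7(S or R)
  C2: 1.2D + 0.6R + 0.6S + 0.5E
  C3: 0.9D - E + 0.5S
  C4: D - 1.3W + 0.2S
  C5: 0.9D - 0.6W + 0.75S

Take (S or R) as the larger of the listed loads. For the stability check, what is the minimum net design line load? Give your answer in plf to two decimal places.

(S or R) → S = 560 plf.
C1: 1.4(1085) + 1.3(583) + 0.7(560) = 2668.90
C2: 1.2(1085) + 0.6(193) + 0.6(560) + 0.5(811) = 2159.30
C3: 0.9(1085) - 1.0(811) + 0.5(560) = 445.50
C4: 1.0(1085) - 1.3(583) + 0.2(560) = 439.10
C5: 0.9(1085) - 0.6(583) + 0.75(560) = 1046.70
Combination 4 gives the minimum: 439.10 plf.

439.10 plf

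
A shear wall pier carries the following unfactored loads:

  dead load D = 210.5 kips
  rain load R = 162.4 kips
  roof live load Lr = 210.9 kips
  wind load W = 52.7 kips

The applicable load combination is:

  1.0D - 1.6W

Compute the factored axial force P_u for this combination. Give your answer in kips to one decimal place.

1.0(210.5) - 1.6(52.7) = 126.2
P_u = 126.2 kips.

126.2 kips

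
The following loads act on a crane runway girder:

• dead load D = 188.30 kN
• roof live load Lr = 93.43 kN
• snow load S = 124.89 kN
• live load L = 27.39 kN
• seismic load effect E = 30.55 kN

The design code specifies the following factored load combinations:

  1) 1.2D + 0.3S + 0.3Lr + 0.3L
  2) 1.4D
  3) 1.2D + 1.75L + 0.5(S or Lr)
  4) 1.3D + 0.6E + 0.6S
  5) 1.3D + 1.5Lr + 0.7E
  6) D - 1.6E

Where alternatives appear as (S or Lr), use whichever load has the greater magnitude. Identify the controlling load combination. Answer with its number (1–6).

(S or Lr) → S = 124.89 kN.
1) 1.2(188.30) + 0.3(124.89) + 0.3(93.43) + 0.3(27.39) = 299.67
2) 1.4(188.30) = 263.62
3) 1.2(188.30) + 1.75(27.39) + 0.5(124.89) = 225.96 + 47.93 + 62.45 = 336.34
4) 1.3(188.30) + 0.6(30.55) + 0.6(124.89) = 244.79 + 18.33 + 74.93 = 338.05
5) 1.3(188.30) + 1.5(93.43) + 0.7(30.55) = 406.32
6) 1.0(188.30) - 1.6(30.55) = 188.30 - 48.88 = 139.42
The largest value is 406.32 kN from combination 5.

Combination 5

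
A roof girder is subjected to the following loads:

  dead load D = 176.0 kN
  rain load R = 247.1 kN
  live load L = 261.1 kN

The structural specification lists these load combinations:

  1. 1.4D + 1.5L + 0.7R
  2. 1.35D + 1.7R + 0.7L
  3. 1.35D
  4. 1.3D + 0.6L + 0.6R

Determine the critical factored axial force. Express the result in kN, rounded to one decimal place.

840.4 kN

1. 1.4(176.0) + 1.5(261.1) + 0.7(247.1) = 811.0
2. 1.35(176.0) + 1.7(247.1) + 0.7(261.1) = 840.4
3. 1.35(176.0) = 237.6
4. 1.3(176.0) + 0.6(261.1) + 0.6(247.1) = 533.7
Combination 2 governs: N_u = 840.4 kN.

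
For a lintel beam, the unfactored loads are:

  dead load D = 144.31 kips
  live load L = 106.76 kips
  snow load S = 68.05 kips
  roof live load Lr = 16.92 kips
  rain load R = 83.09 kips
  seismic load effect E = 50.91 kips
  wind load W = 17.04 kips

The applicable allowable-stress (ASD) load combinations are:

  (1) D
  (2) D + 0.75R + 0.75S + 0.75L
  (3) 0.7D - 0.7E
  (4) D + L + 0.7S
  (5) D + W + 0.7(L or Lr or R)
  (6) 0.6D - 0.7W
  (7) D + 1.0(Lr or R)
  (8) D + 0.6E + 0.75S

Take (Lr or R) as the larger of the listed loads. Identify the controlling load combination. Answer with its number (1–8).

Combination 2

(L or Lr or R) → L = 106.76 kips; (Lr or R) → R = 83.09 kips.
(1) 1.0(144.31) = 144.31
(2) 1.0(144.31) + 0.75(83.09) + 0.75(68.05) + 0.75(106.76) = 144.31 + 62.32 + 51.04 + 80.07 = 337.74
(3) 0.7(144.31) - 0.7(50.91) = 101.02 - 35.64 = 65.38
(4) 1.0(144.31) + 1.0(106.76) + 0.7(68.05) = 144.31 + 106.76 + 47.64 = 298.71
(5) 1.0(144.31) + 1.0(17.04) + 0.7(106.76) = 144.31 + 17.04 + 74.73 = 236.08
(6) 0.6(144.31) - 0.7(17.04) = 86.59 - 11.93 = 74.66
(7) 1.0(144.31) + 1.0(83.09) = 144.31 + 83.09 = 227.40
(8) 1.0(144.31) + 0.6(50.91) + 0.75(68.05) = 225.89
The largest value is 337.74 kips from combination 2.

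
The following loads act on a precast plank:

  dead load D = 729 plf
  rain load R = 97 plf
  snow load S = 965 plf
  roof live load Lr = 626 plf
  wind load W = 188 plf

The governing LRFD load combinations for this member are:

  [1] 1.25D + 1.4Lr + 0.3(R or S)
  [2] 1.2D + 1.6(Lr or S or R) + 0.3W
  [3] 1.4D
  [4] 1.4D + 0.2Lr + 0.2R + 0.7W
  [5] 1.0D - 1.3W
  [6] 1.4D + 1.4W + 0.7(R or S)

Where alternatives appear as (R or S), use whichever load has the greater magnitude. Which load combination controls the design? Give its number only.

Combination 2

(R or S) → S = 965 plf; (Lr or S or R) → S = 965 plf.
[1] 1.25(729) + 1.4(626) + 0.3(965) = 911.3 + 876.4 + 289.5 = 2077.2
[2] 1.2(729) + 1.6(965) + 0.3(188) = 874.8 + 1544.0 + 56.4 = 2475.2
[3] 1.4(729) = 1020.6
[4] 1.4(729) + 0.2(626) + 0.2(97) + 0.7(188) = 1020.6 + 125.2 + 19.4 + 131.6 = 1296.8
[5] 1.0(729) - 1.3(188) = 729.0 - 244.4 = 484.6
[6] 1.4(729) + 1.4(188) + 0.7(965) = 1020.6 + 263.2 + 675.5 = 1959.3
The largest value is 2475.2 plf from combination 2.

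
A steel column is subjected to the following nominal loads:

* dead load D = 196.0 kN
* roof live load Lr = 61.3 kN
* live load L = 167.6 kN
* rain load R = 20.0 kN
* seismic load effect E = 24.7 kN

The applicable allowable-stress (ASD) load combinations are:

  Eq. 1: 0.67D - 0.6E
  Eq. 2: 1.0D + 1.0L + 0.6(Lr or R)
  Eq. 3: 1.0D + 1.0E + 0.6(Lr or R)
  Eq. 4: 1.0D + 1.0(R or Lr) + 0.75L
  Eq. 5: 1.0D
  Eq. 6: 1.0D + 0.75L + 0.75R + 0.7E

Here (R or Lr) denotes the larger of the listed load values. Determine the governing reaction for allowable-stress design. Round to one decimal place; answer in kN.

(Lr or R) → Lr = 61.3 kN; (R or Lr) → Lr = 61.3 kN.
Eq. 1: 0.67(196.0) - 0.6(24.7) = 131.3 - 14.8 = 116.5
Eq. 2: 1.0(196.0) + 1.0(167.6) + 0.6(61.3) = 196.0 + 167.6 + 36.8 = 400.4
Eq. 3: 1.0(196.0) + 1.0(24.7) + 0.6(61.3) = 196.0 + 24.7 + 36.8 = 257.5
Eq. 4: 1.0(196.0) + 1.0(61.3) + 0.75(167.6) = 196.0 + 61.3 + 125.7 = 383.0
Eq. 5: 1.0(196.0) = 196.0
Eq. 6: 1.0(196.0) + 0.75(167.6) + 0.75(20.0) + 0.7(24.7) = 196.0 + 125.7 + 15.0 + 17.3 = 354.0
Combination 2 governs: V = 400.4 kN.

400.4 kN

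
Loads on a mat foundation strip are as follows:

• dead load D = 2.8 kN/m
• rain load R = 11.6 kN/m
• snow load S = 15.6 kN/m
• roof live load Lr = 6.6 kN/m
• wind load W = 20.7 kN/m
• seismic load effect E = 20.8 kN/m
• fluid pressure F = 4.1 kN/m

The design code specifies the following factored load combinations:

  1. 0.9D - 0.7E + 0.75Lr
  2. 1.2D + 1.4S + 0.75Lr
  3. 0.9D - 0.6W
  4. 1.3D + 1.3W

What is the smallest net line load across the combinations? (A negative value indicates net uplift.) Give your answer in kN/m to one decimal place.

-9.9 kN/m

1. 0.9(2.8) - 0.7(20.8) + 0.75(6.6) = -7.1
2. 1.2(2.8) + 1.4(15.6) + 0.75(6.6) = 30.2
3. 0.9(2.8) - 0.6(20.7) = -9.9
4. 1.3(2.8) + 1.3(20.7) = 30.6
Combination 3 gives the minimum: -9.9 kN/m.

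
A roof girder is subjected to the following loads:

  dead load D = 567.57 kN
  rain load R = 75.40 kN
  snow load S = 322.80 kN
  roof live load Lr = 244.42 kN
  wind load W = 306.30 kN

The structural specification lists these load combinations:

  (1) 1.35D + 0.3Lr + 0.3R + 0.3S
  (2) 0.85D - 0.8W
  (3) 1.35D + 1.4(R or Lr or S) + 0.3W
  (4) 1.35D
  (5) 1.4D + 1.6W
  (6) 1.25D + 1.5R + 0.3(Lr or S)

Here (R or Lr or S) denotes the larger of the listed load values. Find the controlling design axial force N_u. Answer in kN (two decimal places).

1310.03 kN

(R or Lr or S) → S = 322.80 kN; (Lr or S) → S = 322.80 kN.
(1) 1.35(567.57) + 0.3(244.42) + 0.3(75.40) + 0.3(322.80) = 766.22 + 73.33 + 22.62 + 96.84 = 959.01
(2) 0.85(567.57) - 0.8(306.30) = 482.43 - 245.04 = 237.39
(3) 1.35(567.57) + 1.4(322.80) + 0.3(306.30) = 766.22 + 451.92 + 91.89 = 1310.03
(4) 1.35(567.57) = 766.22
(5) 1.4(567.57) + 1.6(306.30) = 794.60 + 490.08 = 1284.68
(6) 1.25(567.57) + 1.5(75.40) + 0.3(322.80) = 709.46 + 113.10 + 96.84 = 919.40
The controlling combination is 3, giving 1310.03 kN.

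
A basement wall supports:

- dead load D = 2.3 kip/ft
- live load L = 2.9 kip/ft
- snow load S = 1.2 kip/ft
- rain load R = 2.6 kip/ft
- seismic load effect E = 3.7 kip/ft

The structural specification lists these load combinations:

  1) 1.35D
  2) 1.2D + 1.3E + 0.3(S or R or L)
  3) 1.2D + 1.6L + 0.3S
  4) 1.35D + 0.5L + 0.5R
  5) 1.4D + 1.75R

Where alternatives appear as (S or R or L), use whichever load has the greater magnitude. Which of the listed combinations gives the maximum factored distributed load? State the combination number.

(S or R or L) → L = 2.9 kip/ft.
1) 1.35(2.3) = 3.11
2) 1.2(2.3) + 1.3(3.7) + 0.3(2.9) = 2.76 + 4.81 + 0.87 = 8.44
3) 1.2(2.3) + 1.6(2.9) + 0.3(1.2) = 2.76 + 4.64 + 0.36 = 7.76
4) 1.35(2.3) + 0.5(2.9) + 0.5(2.6) = 3.11 + 1.45 + 1.30 = 5.86
5) 1.4(2.3) + 1.75(2.6) = 3.22 + 4.55 = 7.77
The largest value is 8.44 kip/ft from combination 2.

Combination 2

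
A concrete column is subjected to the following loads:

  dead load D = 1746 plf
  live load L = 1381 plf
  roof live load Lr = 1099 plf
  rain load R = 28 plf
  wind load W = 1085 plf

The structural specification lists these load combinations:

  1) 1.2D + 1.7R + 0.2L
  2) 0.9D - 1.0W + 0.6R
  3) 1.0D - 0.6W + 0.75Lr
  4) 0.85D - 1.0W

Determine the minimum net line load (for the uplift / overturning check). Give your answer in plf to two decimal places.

1) 1.2(1746) + 1.7(28) + 0.2(1381) = 2095.20 + 47.60 + 276.20 = 2419.00
2) 0.9(1746) - 1.0(1085) + 0.6(28) = 1571.40 - 1085.00 + 16.80 = 503.20
3) 1.0(1746) - 0.6(1085) + 0.75(1099) = 1746.00 - 651.00 + 824.25 = 1919.25
4) 0.85(1746) - 1.0(1085) = 1484.10 - 1085.00 = 399.10
Combination 4 gives the minimum: 399.10 plf.

399.10 plf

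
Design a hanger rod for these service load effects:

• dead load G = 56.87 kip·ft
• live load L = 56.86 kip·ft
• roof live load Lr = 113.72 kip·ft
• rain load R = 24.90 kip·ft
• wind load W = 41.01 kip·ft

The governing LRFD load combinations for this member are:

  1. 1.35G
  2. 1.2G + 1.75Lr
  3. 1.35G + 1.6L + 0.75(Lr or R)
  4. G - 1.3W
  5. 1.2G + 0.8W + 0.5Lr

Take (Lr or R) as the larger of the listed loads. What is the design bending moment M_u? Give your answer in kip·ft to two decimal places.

(Lr or R) → Lr = 113.72 kip·ft.
1. 1.35(56.87) = 76.77
2. 1.2(56.87) + 1.75(113.72) = 68.24 + 199.01 = 267.25
3. 1.35(56.87) + 1.6(56.86) + 0.75(113.72) = 76.77 + 90.98 + 85.29 = 253.04
4. 1.0(56.87) - 1.3(41.01) = 56.87 - 53.31 = 3.56
5. 1.2(56.87) + 0.8(41.01) + 0.5(113.72) = 68.24 + 32.81 + 56.86 = 157.91
Combination 2 governs: M_u = 267.25 kip·ft.

267.25 kip·ft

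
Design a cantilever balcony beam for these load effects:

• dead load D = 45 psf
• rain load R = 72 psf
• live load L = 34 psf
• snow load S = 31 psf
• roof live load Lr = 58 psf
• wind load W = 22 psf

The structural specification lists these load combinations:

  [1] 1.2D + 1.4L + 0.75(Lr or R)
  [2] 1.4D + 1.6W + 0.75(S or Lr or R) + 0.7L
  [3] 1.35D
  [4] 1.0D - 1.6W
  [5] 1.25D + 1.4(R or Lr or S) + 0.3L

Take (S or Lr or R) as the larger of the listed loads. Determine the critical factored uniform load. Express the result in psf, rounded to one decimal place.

176.0 psf

(Lr or R) → R = 72 psf; (S or Lr or R) → R = 72 psf; (R or Lr or S) → R = 72 psf.
[1] 1.2(45) + 1.4(34) + 0.75(72) = 155.6
[2] 1.4(45) + 1.6(22) + 0.75(72) + 0.7(34) = 176.0
[3] 1.35(45) = 60.8
[4] 1.0(45) - 1.6(22) = 9.8
[5] 1.25(45) + 1.4(72) + 0.3(34) = 167.3
Maximum is from combination 2.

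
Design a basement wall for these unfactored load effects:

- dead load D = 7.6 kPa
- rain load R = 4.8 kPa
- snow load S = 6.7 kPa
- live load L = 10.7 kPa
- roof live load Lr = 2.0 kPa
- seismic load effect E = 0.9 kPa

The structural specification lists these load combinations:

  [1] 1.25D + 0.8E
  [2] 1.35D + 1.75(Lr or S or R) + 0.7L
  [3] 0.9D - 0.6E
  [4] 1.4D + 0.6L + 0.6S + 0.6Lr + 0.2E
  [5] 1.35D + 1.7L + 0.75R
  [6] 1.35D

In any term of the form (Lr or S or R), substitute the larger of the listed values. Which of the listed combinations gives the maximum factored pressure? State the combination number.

Combination 5

(Lr or S or R) → S = 6.7 kPa.
[1] 1.25(7.6) + 0.8(0.9) = 9.50 + 0.72 = 10.22
[2] 1.35(7.6) + 1.75(6.7) + 0.7(10.7) = 10.26 + 11.73 + 7.49 = 29.48
[3] 0.9(7.6) - 0.6(0.9) = 6.84 - 0.54 = 6.30
[4] 1.4(7.6) + 0.6(10.7) + 0.6(6.7) + 0.6(2.0) + 0.2(0.9) = 10.64 + 6.42 + 4.02 + 1.20 + 0.18 = 22.46
[5] 1.35(7.6) + 1.7(10.7) + 0.75(4.8) = 10.26 + 18.19 + 3.60 = 32.05
[6] 1.35(7.6) = 10.26
The largest value is 32.05 kPa from combination 5.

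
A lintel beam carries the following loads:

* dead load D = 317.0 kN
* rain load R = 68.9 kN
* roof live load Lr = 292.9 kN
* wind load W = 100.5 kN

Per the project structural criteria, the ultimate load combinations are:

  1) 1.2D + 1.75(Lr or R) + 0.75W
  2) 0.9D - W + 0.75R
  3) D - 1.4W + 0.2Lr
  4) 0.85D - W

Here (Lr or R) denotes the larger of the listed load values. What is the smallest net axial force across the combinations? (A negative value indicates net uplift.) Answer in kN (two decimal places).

168.95 kN

(Lr or R) → Lr = 292.9 kN.
1) 1.2(317.0) + 1.75(292.9) + 0.75(100.5) = 968.35
2) 0.9(317.0) - 1.0(100.5) + 0.75(68.9) = 285.30 - 100.50 + 51.68 = 236.48
3) 1.0(317.0) - 1.4(100.5) + 0.2(292.9) = 317.00 - 140.70 + 58.58 = 234.88
4) 0.85(317.0) - 1.0(100.5) = 269.45 - 100.50 = 168.95
Combination 4 gives the minimum: 168.95 kN.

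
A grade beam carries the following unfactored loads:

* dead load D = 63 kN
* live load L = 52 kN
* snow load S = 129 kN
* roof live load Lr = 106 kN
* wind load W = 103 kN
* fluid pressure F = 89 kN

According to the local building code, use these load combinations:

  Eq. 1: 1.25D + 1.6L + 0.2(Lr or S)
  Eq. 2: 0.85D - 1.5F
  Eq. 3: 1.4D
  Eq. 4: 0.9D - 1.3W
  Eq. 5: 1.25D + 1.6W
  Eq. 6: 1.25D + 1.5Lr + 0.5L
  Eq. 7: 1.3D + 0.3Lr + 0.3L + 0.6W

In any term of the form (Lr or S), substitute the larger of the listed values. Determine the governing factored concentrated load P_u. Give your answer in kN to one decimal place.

(Lr or S) → S = 129 kN.
Eq. 1: 1.25(63) + 1.6(52) + 0.2(129) = 78.8 + 83.2 + 25.8 = 187.8
Eq. 2: 0.85(63) - 1.5(89) = -80.0
Eq. 3: 1.4(63) = 88.2
Eq. 4: 0.9(63) - 1.3(103) = 56.7 - 133.9 = -77.2
Eq. 5: 1.25(63) + 1.6(103) = 78.8 + 164.8 = 243.6
Eq. 6: 1.25(63) + 1.5(106) + 0.5(52) = 78.8 + 159.0 + 26.0 = 263.8
Eq. 7: 1.3(63) + 0.3(106) + 0.3(52) + 0.6(103) = 81.9 + 31.8 + 15.6 + 61.8 = 191.1
The controlling combination is 6, giving 263.8 kN.

263.8 kN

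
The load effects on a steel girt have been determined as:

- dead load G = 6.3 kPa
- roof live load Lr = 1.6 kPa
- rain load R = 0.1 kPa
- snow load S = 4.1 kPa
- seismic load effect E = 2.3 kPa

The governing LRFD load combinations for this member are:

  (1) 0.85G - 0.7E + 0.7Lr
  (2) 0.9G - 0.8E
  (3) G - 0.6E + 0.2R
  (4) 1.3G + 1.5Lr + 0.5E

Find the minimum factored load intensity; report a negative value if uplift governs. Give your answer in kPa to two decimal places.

(1) 0.85(6.3) - 0.7(2.3) + 0.7(1.6) = 5.36 - 1.61 + 1.12 = 4.87
(2) 0.9(6.3) - 0.8(2.3) = 5.67 - 1.84 = 3.83
(3) 1.0(6.3) - 0.6(2.3) + 0.2(0.1) = 6.30 - 1.38 + 0.02 = 4.94
(4) 1.3(6.3) + 1.5(1.6) + 0.5(2.3) = 8.19 + 2.40 + 1.15 = 11.74
Combination 2 gives the minimum: 3.83 kPa.

3.83 kPa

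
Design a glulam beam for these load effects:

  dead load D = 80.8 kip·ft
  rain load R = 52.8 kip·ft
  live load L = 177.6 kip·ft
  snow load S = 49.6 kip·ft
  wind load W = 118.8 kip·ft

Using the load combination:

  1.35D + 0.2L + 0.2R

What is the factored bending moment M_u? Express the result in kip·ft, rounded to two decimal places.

1.35(80.8) + 0.2(177.6) + 0.2(52.8) = 155.16
M_u = 155.16 kip·ft.

155.16 kip·ft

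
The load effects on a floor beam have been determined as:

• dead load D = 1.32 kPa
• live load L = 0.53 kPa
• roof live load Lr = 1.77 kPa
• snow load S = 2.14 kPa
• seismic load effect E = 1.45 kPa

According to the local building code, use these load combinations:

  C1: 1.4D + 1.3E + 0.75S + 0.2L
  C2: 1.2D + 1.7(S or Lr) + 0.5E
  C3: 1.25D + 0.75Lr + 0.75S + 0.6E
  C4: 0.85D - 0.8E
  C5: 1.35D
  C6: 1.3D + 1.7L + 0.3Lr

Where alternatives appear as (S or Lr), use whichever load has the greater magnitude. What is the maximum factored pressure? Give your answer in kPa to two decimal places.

5.95 kPa

(S or Lr) → S = 2.14 kPa.
C1: 1.4(1.32) + 1.3(1.45) + 0.75(2.14) + 0.2(0.53) = 5.44
C2: 1.2(1.32) + 1.7(2.14) + 0.5(1.45) = 1.58 + 3.64 + 0.73 = 5.95
C3: 1.25(1.32) + 0.75(1.77) + 0.75(2.14) + 0.6(1.45) = 5.45
C4: 0.85(1.32) - 0.8(1.45) = 1.12 - 1.16 = -0.04
C5: 1.35(1.32) = 1.78
C6: 1.3(1.32) + 1.7(0.53) + 0.3(1.77) = 1.72 + 0.90 + 0.53 = 3.15
Combination 2 governs: p_u = 5.95 kPa.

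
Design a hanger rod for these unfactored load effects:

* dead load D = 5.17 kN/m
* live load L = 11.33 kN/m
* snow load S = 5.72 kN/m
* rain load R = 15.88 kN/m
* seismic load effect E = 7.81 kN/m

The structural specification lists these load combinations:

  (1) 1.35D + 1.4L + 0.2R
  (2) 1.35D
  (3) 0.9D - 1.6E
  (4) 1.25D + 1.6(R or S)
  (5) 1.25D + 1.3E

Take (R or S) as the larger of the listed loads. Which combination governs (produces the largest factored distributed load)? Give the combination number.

Combination 4

(R or S) → R = 15.88 kN/m.
(1) 1.35(5.17) + 1.4(11.33) + 0.2(15.88) = 26.02
(2) 1.35(5.17) = 6.98
(3) 0.9(5.17) - 1.6(7.81) = -7.84
(4) 1.25(5.17) + 1.6(15.88) = 31.87
(5) 1.25(5.17) + 1.3(7.81) = 16.62
The largest value is 31.87 kN/m from combination 4.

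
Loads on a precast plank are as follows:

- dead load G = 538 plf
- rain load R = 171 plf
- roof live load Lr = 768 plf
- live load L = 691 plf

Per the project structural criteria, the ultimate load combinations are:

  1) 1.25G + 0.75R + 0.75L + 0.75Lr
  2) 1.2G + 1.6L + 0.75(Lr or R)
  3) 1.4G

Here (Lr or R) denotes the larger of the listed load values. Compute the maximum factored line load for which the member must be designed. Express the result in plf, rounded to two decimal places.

(Lr or R) → Lr = 768 plf.
1) 1.25(538) + 0.75(171) + 0.75(691) + 0.75(768) = 672.50 + 128.25 + 518.25 + 576.00 = 1895.00
2) 1.2(538) + 1.6(691) + 0.75(768) = 645.60 + 1105.60 + 576.00 = 2327.20
3) 1.4(538) = 753.20
The controlling combination is 2, giving 2327.20 plf.

2327.20 plf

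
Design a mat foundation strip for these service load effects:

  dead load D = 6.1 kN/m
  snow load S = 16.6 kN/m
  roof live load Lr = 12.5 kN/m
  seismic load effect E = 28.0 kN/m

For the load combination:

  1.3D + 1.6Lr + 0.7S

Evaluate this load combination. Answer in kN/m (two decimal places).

1.3(6.1) + 1.6(12.5) + 0.7(16.6) = 7.93 + 20.00 + 11.62 = 39.55
w_u = 39.55 kN/m.

39.55 kN/m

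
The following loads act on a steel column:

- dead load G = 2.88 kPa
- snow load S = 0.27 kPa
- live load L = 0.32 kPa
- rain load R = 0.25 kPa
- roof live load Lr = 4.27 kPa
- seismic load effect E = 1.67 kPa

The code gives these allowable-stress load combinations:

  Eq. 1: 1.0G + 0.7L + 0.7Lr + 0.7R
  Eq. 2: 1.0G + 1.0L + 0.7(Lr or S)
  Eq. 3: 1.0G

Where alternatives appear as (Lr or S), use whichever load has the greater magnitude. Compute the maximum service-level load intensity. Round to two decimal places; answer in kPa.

(Lr or S) → Lr = 4.27 kPa.
Eq. 1: 1.0(2.88) + 0.7(0.32) + 0.7(4.27) + 0.7(0.25) = 2.88 + 0.22 + 2.99 + 0.18 = 6.27
Eq. 2: 1.0(2.88) + 1.0(0.32) + 0.7(4.27) = 2.88 + 0.32 + 2.99 = 6.19
Eq. 3: 1.0(2.88) = 2.88
The controlling combination is 1, giving 6.27 kPa.

6.27 kPa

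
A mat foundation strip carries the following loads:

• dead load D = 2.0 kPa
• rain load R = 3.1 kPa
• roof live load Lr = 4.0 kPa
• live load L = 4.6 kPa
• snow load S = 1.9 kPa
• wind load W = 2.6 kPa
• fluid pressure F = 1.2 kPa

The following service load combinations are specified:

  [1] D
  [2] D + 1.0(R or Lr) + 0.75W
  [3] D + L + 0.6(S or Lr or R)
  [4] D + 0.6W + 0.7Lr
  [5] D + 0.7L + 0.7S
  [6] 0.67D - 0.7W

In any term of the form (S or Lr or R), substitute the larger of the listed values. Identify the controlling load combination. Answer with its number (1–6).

Combination 3

(R or Lr) → Lr = 4.0 kPa; (S or Lr or R) → Lr = 4.0 kPa.
[1] 1.0(2.0) = 2.00
[2] 1.0(2.0) + 1.0(4.0) + 0.75(2.6) = 2.00 + 4.00 + 1.95 = 7.95
[3] 1.0(2.0) + 1.0(4.6) + 0.6(4.0) = 2.00 + 4.60 + 2.40 = 9.00
[4] 1.0(2.0) + 0.6(2.6) + 0.7(4.0) = 2.00 + 1.56 + 2.80 = 6.36
[5] 1.0(2.0) + 0.7(4.6) + 0.7(1.9) = 2.00 + 3.22 + 1.33 = 6.55
[6] 0.67(2.0) - 0.7(2.6) = 1.34 - 1.82 = -0.48
The largest value is 9.00 kPa from combination 3.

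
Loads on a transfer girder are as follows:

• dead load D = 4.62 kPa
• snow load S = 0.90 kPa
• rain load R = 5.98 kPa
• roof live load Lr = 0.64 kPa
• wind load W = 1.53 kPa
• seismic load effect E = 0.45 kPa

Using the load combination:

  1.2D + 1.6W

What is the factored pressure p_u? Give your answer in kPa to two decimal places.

7.99 kPa

1.2(4.62) + 1.6(1.53) = 7.99
p_u = 7.99 kPa.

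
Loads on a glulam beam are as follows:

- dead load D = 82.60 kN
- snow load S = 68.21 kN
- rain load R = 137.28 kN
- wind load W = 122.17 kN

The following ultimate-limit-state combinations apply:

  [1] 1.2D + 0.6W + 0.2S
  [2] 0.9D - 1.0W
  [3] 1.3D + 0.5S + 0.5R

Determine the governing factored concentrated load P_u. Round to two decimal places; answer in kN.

210.13 kN

[1] 1.2(82.60) + 0.6(122.17) + 0.2(68.21) = 99.12 + 73.30 + 13.64 = 186.06
[2] 0.9(82.60) - 1.0(122.17) = 74.34 - 122.17 = -47.83
[3] 1.3(82.60) + 0.5(68.21) + 0.5(137.28) = 107.38 + 34.11 + 68.64 = 210.13
Maximum is from combination 3.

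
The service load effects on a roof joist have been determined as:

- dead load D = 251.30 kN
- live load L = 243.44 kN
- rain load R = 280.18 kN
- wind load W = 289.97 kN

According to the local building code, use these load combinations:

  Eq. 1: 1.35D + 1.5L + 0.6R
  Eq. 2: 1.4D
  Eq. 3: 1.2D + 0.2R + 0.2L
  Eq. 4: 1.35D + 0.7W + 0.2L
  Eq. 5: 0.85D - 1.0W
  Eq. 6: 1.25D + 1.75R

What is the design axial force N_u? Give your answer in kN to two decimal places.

872.52 kN

Eq. 1: 1.35(251.30) + 1.5(243.44) + 0.6(280.18) = 872.52
Eq. 2: 1.4(251.30) = 351.82
Eq. 3: 1.2(251.30) + 0.2(280.18) + 0.2(243.44) = 406.28
Eq. 4: 1.35(251.30) + 0.7(289.97) + 0.2(243.44) = 590.92
Eq. 5: 0.85(251.30) - 1.0(289.97) = -76.37
Eq. 6: 1.25(251.30) + 1.75(280.18) = 804.44
Combination 1 governs: N_u = 872.52 kN.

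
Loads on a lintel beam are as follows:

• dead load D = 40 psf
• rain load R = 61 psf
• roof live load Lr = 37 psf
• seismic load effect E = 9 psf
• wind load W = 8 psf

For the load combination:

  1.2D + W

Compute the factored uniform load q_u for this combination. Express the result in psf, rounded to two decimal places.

56.00 psf

1.2(40) + 1.0(8) = 48.00 + 8.00 = 56.00
q_u = 56.00 psf.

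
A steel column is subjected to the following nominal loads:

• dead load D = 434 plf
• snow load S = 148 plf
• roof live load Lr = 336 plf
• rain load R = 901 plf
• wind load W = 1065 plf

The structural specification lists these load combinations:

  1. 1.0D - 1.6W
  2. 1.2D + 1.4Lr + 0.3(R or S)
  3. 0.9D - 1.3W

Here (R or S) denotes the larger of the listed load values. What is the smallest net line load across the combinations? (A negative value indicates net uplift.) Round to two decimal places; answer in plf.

(R or S) → R = 901 plf.
1. 1.0(434) - 1.6(1065) = -1270.00
2. 1.2(434) + 1.4(336) + 0.3(901) = 1261.50
3. 0.9(434) - 1.3(1065) = -993.90
Combination 1 gives the minimum: -1270.00 plf.

-1270.00 plf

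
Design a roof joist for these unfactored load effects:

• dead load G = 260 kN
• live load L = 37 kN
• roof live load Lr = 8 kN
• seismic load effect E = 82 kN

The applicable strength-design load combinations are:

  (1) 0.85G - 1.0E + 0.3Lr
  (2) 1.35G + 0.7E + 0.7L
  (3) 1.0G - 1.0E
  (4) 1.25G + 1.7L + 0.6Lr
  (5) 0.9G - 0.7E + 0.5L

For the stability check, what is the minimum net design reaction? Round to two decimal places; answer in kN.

(1) 0.85(260) - 1.0(82) + 0.3(8) = 221.00 - 82.00 + 2.40 = 141.40
(2) 1.35(260) + 0.7(82) + 0.7(37) = 351.00 + 57.40 + 25.90 = 434.30
(3) 1.0(260) - 1.0(82) = 260.00 - 82.00 = 178.00
(4) 1.25(260) + 1.7(37) + 0.6(8) = 325.00 + 62.90 + 4.80 = 392.70
(5) 0.9(260) - 0.7(82) + 0.5(37) = 234.00 - 57.40 + 18.50 = 195.10
Combination 1 gives the minimum: 141.40 kN.

141.40 kN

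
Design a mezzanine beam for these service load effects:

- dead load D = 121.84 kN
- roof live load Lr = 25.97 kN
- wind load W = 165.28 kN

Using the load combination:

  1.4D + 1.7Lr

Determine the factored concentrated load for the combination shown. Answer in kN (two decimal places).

1.4(121.84) + 1.7(25.97) = 170.58 + 44.15 = 214.73
P_u = 214.73 kN.

214.73 kN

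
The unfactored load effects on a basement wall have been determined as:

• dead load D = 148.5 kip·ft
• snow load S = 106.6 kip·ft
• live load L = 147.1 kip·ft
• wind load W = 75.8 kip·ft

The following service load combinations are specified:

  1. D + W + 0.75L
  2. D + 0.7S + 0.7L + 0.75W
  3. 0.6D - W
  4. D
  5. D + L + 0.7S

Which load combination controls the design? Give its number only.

Combination 2

1. 1.0(148.5) + 1.0(75.8) + 0.75(147.1) = 334.63
2. 1.0(148.5) + 0.7(106.6) + 0.7(147.1) + 0.75(75.8) = 382.94
3. 0.6(148.5) - 1.0(75.8) = 13.30
4. 1.0(148.5) = 148.50
5. 1.0(148.5) + 1.0(147.1) + 0.7(106.6) = 370.22
The largest value is 382.94 kip·ft from combination 2.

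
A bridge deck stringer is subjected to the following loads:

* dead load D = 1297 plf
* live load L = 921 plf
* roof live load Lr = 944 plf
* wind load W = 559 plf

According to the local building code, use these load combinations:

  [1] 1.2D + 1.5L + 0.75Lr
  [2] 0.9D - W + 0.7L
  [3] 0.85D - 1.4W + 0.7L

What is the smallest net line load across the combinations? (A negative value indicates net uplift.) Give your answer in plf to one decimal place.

[1] 1.2(1297) + 1.5(921) + 0.75(944) = 3645.9
[2] 0.9(1297) - 1.0(559) + 0.7(921) = 1253.0
[3] 0.85(1297) - 1.4(559) + 0.7(921) = 964.6
Combination 3 gives the minimum: 964.6 plf.

964.6 plf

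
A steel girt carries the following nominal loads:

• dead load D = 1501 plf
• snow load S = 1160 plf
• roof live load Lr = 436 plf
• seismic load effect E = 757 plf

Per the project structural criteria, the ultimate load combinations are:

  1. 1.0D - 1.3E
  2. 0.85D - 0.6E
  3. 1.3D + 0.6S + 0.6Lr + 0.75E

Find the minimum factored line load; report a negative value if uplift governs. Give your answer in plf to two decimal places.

1. 1.0(1501) - 1.3(757) = 516.90
2. 0.85(1501) - 0.6(757) = 821.65
3. 1.3(1501) + 0.6(1160) + 0.6(436) + 0.75(757) = 3476.65
Combination 1 gives the minimum: 516.90 plf.

516.90 plf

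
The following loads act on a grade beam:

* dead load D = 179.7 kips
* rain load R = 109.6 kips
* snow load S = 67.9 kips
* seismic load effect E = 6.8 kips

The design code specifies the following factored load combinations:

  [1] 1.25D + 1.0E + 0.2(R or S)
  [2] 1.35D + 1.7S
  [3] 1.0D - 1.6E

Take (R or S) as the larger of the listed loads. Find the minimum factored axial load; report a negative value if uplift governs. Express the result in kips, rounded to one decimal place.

(R or S) → R = 109.6 kips.
[1] 1.25(179.7) + 1.0(6.8) + 0.2(109.6) = 224.6 + 6.8 + 21.9 = 253.3
[2] 1.35(179.7) + 1.7(67.9) = 242.6 + 115.4 = 358.0
[3] 1.0(179.7) - 1.6(6.8) = 179.7 - 10.9 = 168.8
Combination 3 gives the minimum: 168.8 kips.

168.8 kips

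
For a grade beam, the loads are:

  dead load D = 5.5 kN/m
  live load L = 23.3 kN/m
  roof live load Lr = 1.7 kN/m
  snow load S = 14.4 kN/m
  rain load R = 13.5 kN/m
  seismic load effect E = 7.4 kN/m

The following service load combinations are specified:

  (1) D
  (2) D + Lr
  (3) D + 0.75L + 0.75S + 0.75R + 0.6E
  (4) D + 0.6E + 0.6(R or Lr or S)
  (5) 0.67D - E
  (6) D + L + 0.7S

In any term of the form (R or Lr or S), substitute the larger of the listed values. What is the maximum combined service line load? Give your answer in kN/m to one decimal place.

48.3 kN/m

(R or Lr or S) → S = 14.4 kN/m.
(1) 1.0(5.5) = 5.5
(2) 1.0(5.5) + 1.0(1.7) = 5.5 + 1.7 = 7.2
(3) 1.0(5.5) + 0.75(23.3) + 0.75(14.4) + 0.75(13.5) + 0.6(7.4) = 5.5 + 17.5 + 10.8 + 10.1 + 4.4 = 48.3
(4) 1.0(5.5) + 0.6(7.4) + 0.6(14.4) = 18.6
(5) 0.67(5.5) - 1.0(7.4) = 3.7 - 7.4 = -3.7
(6) 1.0(5.5) + 1.0(23.3) + 0.7(14.4) = 5.5 + 23.3 + 10.1 = 38.9
The controlling combination is 3, giving 48.3 kN/m.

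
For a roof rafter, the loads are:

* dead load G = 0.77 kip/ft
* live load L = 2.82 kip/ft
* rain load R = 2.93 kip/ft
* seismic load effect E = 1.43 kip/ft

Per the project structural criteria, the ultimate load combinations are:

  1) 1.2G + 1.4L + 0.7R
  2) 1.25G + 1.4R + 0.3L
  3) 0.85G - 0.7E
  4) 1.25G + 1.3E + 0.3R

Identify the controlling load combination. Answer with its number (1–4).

1) 1.2(0.77) + 1.4(2.82) + 0.7(2.93) = 0.92 + 3.95 + 2.05 = 6.92
2) 1.25(0.77) + 1.4(2.93) + 0.3(2.82) = 0.96 + 4.10 + 0.85 = 5.91
3) 0.85(0.77) - 0.7(1.43) = 0.65 - 1.00 = -0.35
4) 1.25(0.77) + 1.3(1.43) + 0.3(2.93) = 0.96 + 1.86 + 0.88 = 3.70
The largest value is 6.92 kip/ft from combination 1.

Combination 1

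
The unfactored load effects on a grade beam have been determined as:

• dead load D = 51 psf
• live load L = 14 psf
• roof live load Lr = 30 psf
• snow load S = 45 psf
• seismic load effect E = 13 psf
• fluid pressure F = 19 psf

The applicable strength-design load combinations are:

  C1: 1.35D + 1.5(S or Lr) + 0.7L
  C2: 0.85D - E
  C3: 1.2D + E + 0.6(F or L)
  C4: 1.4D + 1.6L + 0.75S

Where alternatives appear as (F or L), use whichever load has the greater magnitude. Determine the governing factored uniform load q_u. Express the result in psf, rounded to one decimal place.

(S or Lr) → S = 45 psf; (F or L) → F = 19 psf.
C1: 1.35(51) + 1.5(45) + 0.7(14) = 68.9 + 67.5 + 9.8 = 146.2
C2: 0.85(51) - 1.0(13) = 43.4 - 13.0 = 30.4
C3: 1.2(51) + 1.0(13) + 0.6(19) = 61.2 + 13.0 + 11.4 = 85.6
C4: 1.4(51) + 1.6(14) + 0.75(45) = 71.4 + 22.4 + 33.8 = 127.6
The controlling combination is 1, giving 146.2 psf.

146.2 psf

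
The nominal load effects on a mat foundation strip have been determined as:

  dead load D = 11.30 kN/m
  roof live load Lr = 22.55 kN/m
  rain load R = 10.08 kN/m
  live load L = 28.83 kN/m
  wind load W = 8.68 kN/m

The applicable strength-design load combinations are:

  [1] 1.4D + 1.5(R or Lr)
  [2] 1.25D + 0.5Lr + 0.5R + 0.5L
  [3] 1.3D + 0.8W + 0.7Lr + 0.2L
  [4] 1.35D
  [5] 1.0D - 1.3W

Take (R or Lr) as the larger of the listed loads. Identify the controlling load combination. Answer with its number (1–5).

(R or Lr) → Lr = 22.55 kN/m.
[1] 1.4(11.30) + 1.5(22.55) = 49.65
[2] 1.25(11.30) + 0.5(22.55) + 0.5(10.08) + 0.5(28.83) = 44.86
[3] 1.3(11.30) + 0.8(8.68) + 0.7(22.55) + 0.2(28.83) = 43.19
[4] 1.35(11.30) = 15.26
[5] 1.0(11.30) - 1.3(8.68) = 0.02
The largest value is 49.65 kN/m from combination 1.

Combination 1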